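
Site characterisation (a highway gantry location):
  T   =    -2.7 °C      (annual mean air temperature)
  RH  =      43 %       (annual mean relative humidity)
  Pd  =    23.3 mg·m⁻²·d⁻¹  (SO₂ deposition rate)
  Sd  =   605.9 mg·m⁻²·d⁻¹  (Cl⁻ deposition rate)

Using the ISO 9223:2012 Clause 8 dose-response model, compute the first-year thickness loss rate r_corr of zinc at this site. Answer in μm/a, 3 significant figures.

zinc: T≤10 °C ⇒ hinge +0.038·(-2.7−10) = -0.4826
  sulphur-dioxide contribution → 0.23 μm/a
  chloride contribution → 0.7564 μm/a
  total first-year rate 0.9863 μm/a

r_corr = 0.986 μm/a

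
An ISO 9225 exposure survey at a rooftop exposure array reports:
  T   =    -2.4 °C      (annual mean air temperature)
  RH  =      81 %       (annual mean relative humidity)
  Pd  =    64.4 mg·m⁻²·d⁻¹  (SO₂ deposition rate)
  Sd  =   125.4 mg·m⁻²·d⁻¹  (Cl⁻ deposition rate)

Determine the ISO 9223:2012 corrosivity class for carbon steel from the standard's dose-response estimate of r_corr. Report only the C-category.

C3

carbon steel: temperature factor f = +0.150·(-12.4) = -1.8600
  Pd branch = 1.77·Pd^0.52·e^(0.02·RH+f) = 12.14 μm/a
  Sd branch = 0.102·Sd^0.62·e^(0.033·RH+0.04·T) = 26.84 μm/a
  sum: 12.14 + 26.84 → r_corr = 38.98 μm/a
Category bounds: 25…50 μm/a bracket r_corr ⇒ C3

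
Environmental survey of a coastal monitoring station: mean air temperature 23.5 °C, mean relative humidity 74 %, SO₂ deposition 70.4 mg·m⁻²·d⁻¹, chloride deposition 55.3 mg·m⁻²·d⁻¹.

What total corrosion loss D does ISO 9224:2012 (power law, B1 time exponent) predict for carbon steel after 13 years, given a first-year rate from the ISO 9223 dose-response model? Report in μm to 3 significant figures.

carbon steel: f(T) = -0.054·(T−10) [T>10 °C] = -0.7290
  sulphur-dioxide contribution → 34.27 μm/a
  chloride contribution → 36.13 μm/a
  ⇒ r_corr(carbon steel) = 70.4 μm/a
Long-term exponent b (ISO 9224 Table 2, B1) = 0.523
  D(13) = 70.4 × 13^0.523 = 70.4 × 3.825 = 269.2 μm

D(13) = 269 μm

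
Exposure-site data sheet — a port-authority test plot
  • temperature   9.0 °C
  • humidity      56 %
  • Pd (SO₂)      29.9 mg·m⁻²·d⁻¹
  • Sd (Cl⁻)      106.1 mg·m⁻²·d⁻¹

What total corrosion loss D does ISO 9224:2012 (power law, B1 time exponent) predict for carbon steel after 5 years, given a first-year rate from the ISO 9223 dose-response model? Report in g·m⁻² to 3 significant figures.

carbon steel: temperature factor f = +0.150·(-1.0) = -0.1500
  Pd branch = 1.77·Pd^0.52·e^(0.02·RH+f) = 27.33 μm/a
  Sd branch = 0.102·Sd^0.62·e^(0.033·RH+0.04·T) = 16.73 μm/a
  sum: 27.33 + 16.73 → r_corr = 44.06 μm/a
Long-term exponent b (ISO 9224 Table 2, B1) = 0.523
  D(5) = 44.06 × 5^0.523 = 44.06 × 2.32 = 102.2 μm
  Mass loss = 102.2 μm × 7.85 g/cm³ = 802.5 g·m⁻²

D(5) = 802 g·m⁻²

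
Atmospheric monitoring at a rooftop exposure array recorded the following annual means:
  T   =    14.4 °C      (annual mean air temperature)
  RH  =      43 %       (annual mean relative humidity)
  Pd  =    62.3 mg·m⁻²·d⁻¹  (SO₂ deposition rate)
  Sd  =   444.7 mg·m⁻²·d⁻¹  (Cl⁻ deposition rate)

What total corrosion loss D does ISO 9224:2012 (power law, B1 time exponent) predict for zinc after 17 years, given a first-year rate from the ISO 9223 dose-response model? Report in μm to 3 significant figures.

D(17) = 31.4 μm

zinc: temperature factor f = -0.071·(4.4) = -0.3124
  Pd branch = 0.0129·Pd^0.44·e^(0.046·RH+f) = 0.4203 μm/a
  Cl⁻ term: 0.0175·444.7^0.57·exp(0.008·43+0.085·14.4) = 2.713
  sum: 0.4203 + 2.713 → r_corr = 3.133 μm/a
Power-law: D(17) = r_corr · 17^0.813
  D(17) = 3.133 × 17^0.813 = 3.133 × 10.01 = 31.36 μm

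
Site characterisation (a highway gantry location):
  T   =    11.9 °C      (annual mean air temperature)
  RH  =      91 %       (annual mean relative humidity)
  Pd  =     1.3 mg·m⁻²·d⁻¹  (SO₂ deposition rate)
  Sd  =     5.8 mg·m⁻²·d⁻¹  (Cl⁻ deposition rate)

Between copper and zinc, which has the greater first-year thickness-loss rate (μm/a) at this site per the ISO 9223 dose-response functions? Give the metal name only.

copper

copper: f(T) = -0.080·(T−10) [T>10 °C] = -0.1520
  sulphur-dioxide contribution → 1.046 μm/a
  chloride contribution → 0.7813 μm/a
  total first-year rate 1.828 μm/a
zinc: temperature factor f = -0.071·(1.9) = -0.1349
  sulphur-dioxide contribution → 0.8319 μm/a
  chloride contribution → 0.2714 μm/a
  ⇒ r_corr(zinc) = 1.103 μm/a
Ordering by μm/a: copper (1.83) > zinc (1.1)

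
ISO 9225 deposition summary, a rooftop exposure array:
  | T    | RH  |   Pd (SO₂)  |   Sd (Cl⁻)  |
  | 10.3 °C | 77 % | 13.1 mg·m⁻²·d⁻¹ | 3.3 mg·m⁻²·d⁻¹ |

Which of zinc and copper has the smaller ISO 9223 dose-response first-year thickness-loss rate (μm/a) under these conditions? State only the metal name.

zinc: temperature factor f = -0.071·(0.3) = -0.0213
  sulphur-dioxide contribution → 1.353 μm/a
  chloride contribution → 0.1536 μm/a
  ⇒ r_corr(zinc) = 1.506 μm/a
copper: T>10 °C ⇒ hinge -0.080·(10.3−10) = -0.0240
  sulphur-dioxide contribution → 0.9492 μm/a
  chloride contribution → 0.3748 μm/a
  ⇒ r_corr(copper) = 1.324 μm/a
Ordering by μm/a: zinc (1.51) > copper (1.32)

copper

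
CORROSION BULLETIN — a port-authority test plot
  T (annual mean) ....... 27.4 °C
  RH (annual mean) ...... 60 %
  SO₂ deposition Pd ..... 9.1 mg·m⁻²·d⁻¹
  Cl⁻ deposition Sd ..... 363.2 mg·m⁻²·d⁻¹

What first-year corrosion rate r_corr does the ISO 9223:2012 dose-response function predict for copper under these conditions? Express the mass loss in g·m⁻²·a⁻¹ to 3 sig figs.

r_corr = 15.7 g·m⁻²·a⁻¹

copper: T>10 °C ⇒ hinge -0.080·(27.4−10) = -1.3920
  SO₂ term: 0.0053·9.1^0.26·exp(0.059·60-1.3920) = 0.08063
  Cl⁻ term: 0.01025·363.2^0.27·exp(0.036·60+0.049·27.4) = 1.672
  r_corr = 0.08063 + 1.672 = 1.752 μm/a
Convert to mass loss: 1.752 μm/a × 8.96 g/cm³ = 15.7 g·m⁻²·a⁻¹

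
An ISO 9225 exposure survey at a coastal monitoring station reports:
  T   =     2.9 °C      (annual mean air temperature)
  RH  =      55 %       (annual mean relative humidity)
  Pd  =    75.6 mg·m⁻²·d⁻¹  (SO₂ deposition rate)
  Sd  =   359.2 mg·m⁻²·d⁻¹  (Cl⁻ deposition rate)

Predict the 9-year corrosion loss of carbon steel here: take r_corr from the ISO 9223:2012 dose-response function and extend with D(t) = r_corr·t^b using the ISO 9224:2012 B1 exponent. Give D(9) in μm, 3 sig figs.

carbon steel: f(T) = +0.150·(T−10) [T≤10 °C] = -1.0650
  Pd branch = 1.77·Pd^0.52·e^(0.02·RH+f) = 17.38 μm/a
  Cl⁻ term: 0.102·359.2^0.62·exp(0.033·55+0.04·2.9) = 27.01
  r_corr = 17.38 + 27.01 = 44.39 μm/a
Long-term exponent b (ISO 9224 Table 2, B1) = 0.523
  D(9) = 44.39 × 9^0.523 = 44.39 × 3.156 = 140.1 μm

D(9) = 140 μm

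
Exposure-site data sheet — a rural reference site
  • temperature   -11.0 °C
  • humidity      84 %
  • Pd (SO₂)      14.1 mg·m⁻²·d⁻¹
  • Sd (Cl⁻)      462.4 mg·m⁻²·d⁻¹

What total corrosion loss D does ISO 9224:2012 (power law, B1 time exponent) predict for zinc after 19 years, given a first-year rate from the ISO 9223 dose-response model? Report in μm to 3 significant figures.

zinc: T≤10 °C ⇒ hinge +0.038·(-11.0−10) = -0.7980
  SO₂ term: 0.0129·14.1^0.44·exp(0.046·84-0.7980) = 0.8867
  Sd branch = 0.0175·Sd^0.57·e^(0.008·RH+0.085·T) = 0.4445 μm/a
  r_corr = 0.8867 + 0.4445 = 1.331 μm/a
ISO 9224: D(t) = r_corr · t^b with b = 0.813 (zinc, B1)
  D(19) = 1.331 × 19^0.813 = 1.331 × 10.96 = 14.58 μm

D(19) = 14.6 μm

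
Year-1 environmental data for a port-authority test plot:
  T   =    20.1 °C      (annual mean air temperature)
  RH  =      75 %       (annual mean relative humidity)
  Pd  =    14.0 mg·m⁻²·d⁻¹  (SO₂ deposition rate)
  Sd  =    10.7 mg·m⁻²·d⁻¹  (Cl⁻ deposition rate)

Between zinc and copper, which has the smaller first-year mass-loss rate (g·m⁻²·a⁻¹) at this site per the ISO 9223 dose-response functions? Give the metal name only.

zinc

zinc: temperature factor f = -0.071·(10.1) = -0.7171
  Pd branch = 0.0129·Pd^0.44·e^(0.046·RH+f) = 0.6335 μm/a
  Sd branch = 0.0175·Sd^0.57·e^(0.008·RH+0.085·T) = 0.6798 μm/a
  sum: 0.6335 + 0.6798 → r_corr = 1.313 μm/a
  mass loss = 1.313 μm/a × 7.14 g/cm³ = 9.377 g·m⁻²·a⁻¹
copper: temperature factor f = -0.080·(10.1) = -0.8080
  SO₂ term: 0.0053·14.0^0.26·exp(0.059·75-0.8080) = 0.3918
  Sd branch = 0.01025·Sd^0.27·e^(0.036·RH+0.049·T) = 0.7744 μm/a
  r_corr = 0.3918 + 0.7744 = 1.166 μm/a
  mass loss = 1.166 μm/a × 8.96 g/cm³ = 10.45 g·m⁻²·a⁻¹
Ordering by g·m⁻²·a⁻¹: copper (10.4) > zinc (9.38)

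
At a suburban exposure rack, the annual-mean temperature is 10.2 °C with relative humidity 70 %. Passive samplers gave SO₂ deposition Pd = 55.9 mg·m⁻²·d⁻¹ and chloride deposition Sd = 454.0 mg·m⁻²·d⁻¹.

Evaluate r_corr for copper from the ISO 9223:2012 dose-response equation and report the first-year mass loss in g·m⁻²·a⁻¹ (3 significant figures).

r_corr = 18.1 g·m⁻²·a⁻¹

copper: temperature factor f = -0.080·(0.2) = -0.0160
  sulphur-dioxide contribution → 0.9232 μm/a
  chloride contribution → 1.095 μm/a
  ⇒ r_corr(copper) = 2.019 μm/a
Convert to mass loss: 2.019 μm/a × 8.96 g/cm³ = 18.09 g·m⁻²·a⁻¹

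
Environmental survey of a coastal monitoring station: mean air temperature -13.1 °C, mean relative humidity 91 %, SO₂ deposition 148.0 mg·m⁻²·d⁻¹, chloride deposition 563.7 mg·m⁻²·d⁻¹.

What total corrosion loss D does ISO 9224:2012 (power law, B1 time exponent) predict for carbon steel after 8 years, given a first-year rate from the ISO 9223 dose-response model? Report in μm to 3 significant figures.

D(8) = 197 μm

carbon steel: temperature factor f = +0.150·(-23.1) = -3.4650
  Pd branch = 1.77·Pd^0.52·e^(0.02·RH+f) = 4.593 μm/a
  Sd branch = 0.102·Sd^0.62·e^(0.033·RH+0.04·T) = 61.78 μm/a
  sum: 4.593 + 61.78 → r_corr = 66.38 μm/a
ISO 9224: D(t) = r_corr · t^b with b = 0.523 (carbon steel, B1)
  D(8) = 66.38 × 8^0.523 = 66.38 × 2.967 = 196.9 μm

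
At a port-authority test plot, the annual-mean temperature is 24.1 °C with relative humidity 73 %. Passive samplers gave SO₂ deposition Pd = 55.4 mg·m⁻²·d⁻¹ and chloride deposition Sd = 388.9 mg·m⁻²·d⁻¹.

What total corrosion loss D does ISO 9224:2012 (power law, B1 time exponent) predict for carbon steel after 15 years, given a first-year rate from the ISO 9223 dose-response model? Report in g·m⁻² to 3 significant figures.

D(15) = 4.81e+03 g·m⁻²

carbon steel: temperature factor f = -0.054·(14.1) = -0.7614
  sulphur-dioxide contribution → 28.71 μm/a
  chloride contribution → 120 μm/a
  total first-year rate 148.7 μm/a
Long-term exponent b (ISO 9224 Table 2, B1) = 0.523
  D(15) = 148.7 × 15^0.523 = 148.7 × 4.122 = 612.9 μm
  Mass loss = 612.9 μm × 7.85 g/cm³ = 4812 g·m⁻²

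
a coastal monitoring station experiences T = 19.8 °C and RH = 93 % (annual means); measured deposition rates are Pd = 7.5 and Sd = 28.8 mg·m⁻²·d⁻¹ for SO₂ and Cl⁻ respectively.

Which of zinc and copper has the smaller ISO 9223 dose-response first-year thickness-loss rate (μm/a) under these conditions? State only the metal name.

zinc: f(T) = -0.071·(T−10) [T>10 °C] = -0.6958
  sulphur-dioxide contribution → 1.126 μm/a
  chloride contribution → 1.346 μm/a
  ⇒ r_corr(zinc) = 2.471 μm/a
copper: f(T) = -0.080·(T−10) [T>10 °C] = -0.7840
  sulphur-dioxide contribution → 0.9869 μm/a
  chloride contribution → 1.906 μm/a
  total first-year rate 2.893 μm/a
Ordering by μm/a: copper (2.89) > zinc (2.47)

zinc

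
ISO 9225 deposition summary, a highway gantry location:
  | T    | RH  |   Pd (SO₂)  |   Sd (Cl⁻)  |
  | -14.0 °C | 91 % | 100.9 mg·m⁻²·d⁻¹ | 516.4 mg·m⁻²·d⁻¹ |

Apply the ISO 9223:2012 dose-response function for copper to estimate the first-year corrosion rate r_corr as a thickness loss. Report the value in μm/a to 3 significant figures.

r_corr = 0.922 μm/a

copper: T≤10 °C ⇒ hinge +0.126·(-14.0−10) = -3.0240
  Pd branch = 0.0053·Pd^0.26·e^(0.059·RH+f) = 0.1835 μm/a
  Sd branch = 0.01025·Sd^0.27·e^(0.036·RH+0.049·T) = 0.738 μm/a
  sum: 0.1835 + 0.738 → r_corr = 0.9215 μm/a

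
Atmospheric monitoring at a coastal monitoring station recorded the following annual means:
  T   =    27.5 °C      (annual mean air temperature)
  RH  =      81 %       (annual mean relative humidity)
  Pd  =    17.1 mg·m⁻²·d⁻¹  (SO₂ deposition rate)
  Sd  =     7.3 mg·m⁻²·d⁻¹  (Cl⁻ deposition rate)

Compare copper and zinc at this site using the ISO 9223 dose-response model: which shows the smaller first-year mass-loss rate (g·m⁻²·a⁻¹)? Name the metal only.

copper: temperature factor f = -0.080·(17.5) = -1.4000
  sulphur-dioxide contribution → 0.3253 μm/a
  chloride contribution → 1.246 μm/a
  total first-year rate 1.571 μm/a
  mass loss = 1.571 μm/a × 8.96 g/cm³ = 14.08 g·m⁻²·a⁻¹
zinc: T>10 °C ⇒ hinge -0.071·(27.5−10) = -1.2425
  sulphur-dioxide contribution → 0.5391 μm/a
  chloride contribution → 1.076 μm/a
  total first-year rate 1.615 μm/a
  mass loss = 1.615 μm/a × 7.14 g/cm³ = 11.53 g·m⁻²·a⁻¹
Ordering by g·m⁻²·a⁻¹: copper (14.1) > zinc (11.5)

zinc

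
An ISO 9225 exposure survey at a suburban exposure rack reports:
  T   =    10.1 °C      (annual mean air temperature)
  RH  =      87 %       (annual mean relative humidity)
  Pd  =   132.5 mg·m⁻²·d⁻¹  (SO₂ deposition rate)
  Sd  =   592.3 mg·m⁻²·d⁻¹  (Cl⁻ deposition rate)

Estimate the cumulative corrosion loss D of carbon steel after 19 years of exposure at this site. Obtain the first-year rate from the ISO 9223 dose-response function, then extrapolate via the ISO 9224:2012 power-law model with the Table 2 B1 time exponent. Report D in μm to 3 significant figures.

D(19) = 1.25e+03 μm

carbon steel: f(T) = -0.054·(T−10) [T>10 °C] = -0.0054
  SO₂ term: 1.77·132.5^0.52·exp(0.02·87-0.0054) = 127.3
  Cl⁻ term: 0.102·592.3^0.62·exp(0.033·87+0.04·10.1) = 141.2
  sum: 127.3 + 141.2 → r_corr = 268.5 μm/a
ISO 9224: D(t) = r_corr · t^b with b = 0.523 (carbon steel, B1)
  D(19) = 268.5 × 19^0.523 = 268.5 × 4.664 = 1252 μm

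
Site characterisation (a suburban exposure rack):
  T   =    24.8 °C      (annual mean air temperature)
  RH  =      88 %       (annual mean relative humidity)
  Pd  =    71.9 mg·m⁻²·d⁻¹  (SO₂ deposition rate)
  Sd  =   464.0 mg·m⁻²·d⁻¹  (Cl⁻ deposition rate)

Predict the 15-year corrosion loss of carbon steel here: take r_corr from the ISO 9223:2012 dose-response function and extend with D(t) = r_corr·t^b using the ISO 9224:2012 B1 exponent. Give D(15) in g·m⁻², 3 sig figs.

carbon steel: f(T) = -0.054·(T−10) [T>10 °C] = -0.7992
  Pd branch = 1.77·Pd^0.52·e^(0.02·RH+f) = 42.73 μm/a
  Cl⁻ term: 0.102·464.0^0.62·exp(0.033·88+0.04·24.8) = 225.9
  sum: 42.73 + 225.9 → r_corr = 268.6 μm/a
Long-term exponent b (ISO 9224 Table 2, B1) = 0.523
  D(15) = 268.6 × 15^0.523 = 268.6 × 4.122 = 1107 μm
  Mass loss = 1107 μm × 7.85 g/cm³ = 8691 g·m⁻²

D(15) = 8.69e+03 g·m⁻²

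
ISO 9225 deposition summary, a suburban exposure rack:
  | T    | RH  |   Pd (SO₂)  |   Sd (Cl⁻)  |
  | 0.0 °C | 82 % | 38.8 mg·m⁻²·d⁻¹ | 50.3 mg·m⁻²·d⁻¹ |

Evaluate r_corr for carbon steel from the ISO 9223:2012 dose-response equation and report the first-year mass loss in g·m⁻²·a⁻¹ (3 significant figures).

carbon steel: T≤10 °C ⇒ hinge +0.150·(0.0−10) = -1.5000
  sulphur-dioxide contribution → 13.64 μm/a
  chloride contribution → 17.33 μm/a
  total first-year rate 30.97 μm/a
Convert to mass loss: 30.97 μm/a × 7.85 g/cm³ = 243.1 g·m⁻²·a⁻¹

r_corr = 243 g·m⁻²·a⁻¹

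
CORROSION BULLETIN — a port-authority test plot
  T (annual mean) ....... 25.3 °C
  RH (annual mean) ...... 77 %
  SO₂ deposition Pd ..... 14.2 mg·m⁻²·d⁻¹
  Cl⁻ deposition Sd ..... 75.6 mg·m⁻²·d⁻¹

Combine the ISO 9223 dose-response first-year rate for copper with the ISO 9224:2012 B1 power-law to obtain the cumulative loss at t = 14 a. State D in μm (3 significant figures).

copper: temperature factor f = -0.080·(15.3) = -1.2240
  SO₂ term: 0.0053·14.2^0.26·exp(0.059·77-1.2240) = 0.2919
  Cl⁻ term: 0.01025·75.6^0.27·exp(0.036·77+0.049·25.3) = 1.82
  r_corr = 0.2919 + 1.82 = 2.112 μm/a
Long-term exponent b (ISO 9224 Table 2, B1) = 0.667
  D(14) = 2.112 × 14^0.667 = 2.112 × 5.814 = 12.28 μm

D(14) = 12.3 μm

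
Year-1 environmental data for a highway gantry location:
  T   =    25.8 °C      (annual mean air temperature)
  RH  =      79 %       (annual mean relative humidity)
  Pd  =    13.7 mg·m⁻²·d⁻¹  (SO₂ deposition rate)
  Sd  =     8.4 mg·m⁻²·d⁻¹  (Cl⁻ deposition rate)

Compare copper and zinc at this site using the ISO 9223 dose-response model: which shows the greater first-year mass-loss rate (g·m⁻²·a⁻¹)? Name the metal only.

copper

copper: T>10 °C ⇒ hinge -0.080·(25.8−10) = -1.2640
  sulphur-dioxide contribution → 0.3127 μm/a
  chloride contribution → 1.108 μm/a
  ⇒ r_corr(copper) = 1.42 μm/a
  mass loss = 1.42 μm/a × 8.96 g/cm³ = 12.73 g·m⁻²·a⁻¹
zinc: T>10 °C ⇒ hinge -0.071·(25.8−10) = -1.1218
  sulphur-dioxide contribution → 0.5032 μm/a
  chloride contribution → 0.9926 μm/a
  total first-year rate 1.496 μm/a
  mass loss = 1.496 μm/a × 7.14 g/cm³ = 10.68 g·m⁻²·a⁻¹
Ordering by g·m⁻²·a⁻¹: copper (12.7) > zinc (10.7)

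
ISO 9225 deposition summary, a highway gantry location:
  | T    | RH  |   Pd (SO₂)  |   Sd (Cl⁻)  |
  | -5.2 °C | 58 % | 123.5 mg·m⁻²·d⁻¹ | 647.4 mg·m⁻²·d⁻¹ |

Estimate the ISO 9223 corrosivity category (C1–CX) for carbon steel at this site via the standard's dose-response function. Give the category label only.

C3

carbon steel: T≤10 °C ⇒ hinge +0.150·(-5.2−10) = -2.2800
  Pd branch = 1.77·Pd^0.52·e^(0.02·RH+f) = 7.067 μm/a
  Sd branch = 0.102·Sd^0.62·e^(0.033·RH+0.04·T) = 31.08 μm/a
  sum: 7.067 + 31.08 → r_corr = 38.14 μm/a
ISO 9223 Table 2 (carbon steel): 25 < 38.1 ≤ 50 μm/a ⇒ C3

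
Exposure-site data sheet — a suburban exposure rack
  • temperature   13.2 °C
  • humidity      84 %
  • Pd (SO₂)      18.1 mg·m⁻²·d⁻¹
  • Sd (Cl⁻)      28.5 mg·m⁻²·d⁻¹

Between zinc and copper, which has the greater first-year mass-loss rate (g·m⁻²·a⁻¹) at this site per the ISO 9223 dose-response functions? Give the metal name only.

copper

zinc: T>10 °C ⇒ hinge -0.071·(13.2−10) = -0.2272
  Pd branch = 0.0129·Pd^0.44·e^(0.046·RH+f) = 1.752 μm/a
  Cl⁻ term: 0.0175·28.5^0.57·exp(0.008·84+0.085·13.2) = 0.7103
  sum: 1.752 + 0.7103 → r_corr = 2.462 μm/a
  mass loss = 2.462 μm/a × 7.14 g/cm³ = 17.58 g·m⁻²·a⁻¹
copper: T>10 °C ⇒ hinge -0.080·(13.2−10) = -0.2560
  SO₂ term: 0.0053·18.1^0.26·exp(0.059·84-0.2560) = 1.237
  Cl⁻ term: 0.01025·28.5^0.27·exp(0.036·84+0.049·13.2) = 0.9948
  sum: 1.237 + 0.9948 → r_corr = 2.232 μm/a
  mass loss = 2.232 μm/a × 8.96 g/cm³ = 20 g·m⁻²·a⁻¹
Ordering by g·m⁻²·a⁻¹: copper (20) > zinc (17.6)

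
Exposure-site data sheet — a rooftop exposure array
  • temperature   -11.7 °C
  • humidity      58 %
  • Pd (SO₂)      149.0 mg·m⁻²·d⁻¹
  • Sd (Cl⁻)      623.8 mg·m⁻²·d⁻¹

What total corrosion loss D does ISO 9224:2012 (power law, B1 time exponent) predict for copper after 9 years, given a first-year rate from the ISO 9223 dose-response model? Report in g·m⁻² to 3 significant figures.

D(9) = 11.8 g·m⁻²

copper: T≤10 °C ⇒ hinge +0.126·(-11.7−10) = -2.7342
  Pd branch = 0.0053·Pd^0.26·e^(0.059·RH+f) = 0.03873 μm/a
  Sd branch = 0.01025·Sd^0.27·e^(0.036·RH+0.049·T) = 0.265 μm/a
  sum: 0.03873 + 0.265 → r_corr = 0.3037 μm/a
ISO 9224: D(t) = r_corr · t^b with b = 0.667 (copper, B1)
  D(9) = 0.3037 × 9^0.667 = 0.3037 × 4.33 = 1.315 μm
  Mass loss = 1.315 μm × 8.96 g/cm³ = 11.78 g·m⁻²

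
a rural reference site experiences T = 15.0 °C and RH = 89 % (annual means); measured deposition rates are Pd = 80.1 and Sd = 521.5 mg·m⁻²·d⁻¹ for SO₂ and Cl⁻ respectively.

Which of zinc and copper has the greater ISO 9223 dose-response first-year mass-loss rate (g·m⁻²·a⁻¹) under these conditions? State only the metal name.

zinc

zinc: temperature factor f = -0.071·(5.0) = -0.3550
  Pd branch = 0.0129·Pd^0.44·e^(0.046·RH+f) = 3.733 μm/a
  Sd branch = 0.0175·Sd^0.57·e^(0.008·RH+0.085·T) = 4.517 μm/a
  r_corr = 3.733 + 4.517 = 8.249 μm/a
  mass loss = 8.249 μm/a × 7.14 g/cm³ = 58.9 g·m⁻²·a⁻¹
copper: temperature factor f = -0.080·(5.0) = -0.4000
  Pd branch = 0.0053·Pd^0.26·e^(0.059·RH+f) = 2.118 μm/a
  Cl⁻ term: 0.01025·521.5^0.27·exp(0.036·89+0.049·15.0) = 2.851
  sum: 2.118 + 2.851 → r_corr = 4.97 μm/a
  mass loss = 4.97 μm/a × 8.96 g/cm³ = 44.53 g·m⁻²·a⁻¹
Ordering by g·m⁻²·a⁻¹: zinc (58.9) > copper (44.5)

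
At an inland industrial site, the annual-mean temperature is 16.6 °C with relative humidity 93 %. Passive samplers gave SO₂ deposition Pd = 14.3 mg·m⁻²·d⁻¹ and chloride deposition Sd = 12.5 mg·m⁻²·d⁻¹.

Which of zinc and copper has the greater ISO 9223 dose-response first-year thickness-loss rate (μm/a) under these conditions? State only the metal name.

zinc: T>10 °C ⇒ hinge -0.071·(16.6−10) = -0.4686
  SO₂ term: 0.0129·14.3^0.44·exp(0.046·93-0.4686) = 1.876
  Cl⁻ term: 0.0175·12.5^0.57·exp(0.008·93+0.085·16.6) = 0.6371
  sum: 1.876 + 0.6371 → r_corr = 2.514 μm/a
copper: T>10 °C ⇒ hinge -0.080·(16.6−10) = -0.5280
  Pd branch = 0.0053·Pd^0.26·e^(0.059·RH+f) = 1.508 μm/a
  Cl⁻ term: 0.01025·12.5^0.27·exp(0.036·93+0.049·16.6) = 1.301
  sum: 1.508 + 1.301 → r_corr = 2.808 μm/a
Ordering by μm/a: copper (2.81) > zinc (2.51)

copper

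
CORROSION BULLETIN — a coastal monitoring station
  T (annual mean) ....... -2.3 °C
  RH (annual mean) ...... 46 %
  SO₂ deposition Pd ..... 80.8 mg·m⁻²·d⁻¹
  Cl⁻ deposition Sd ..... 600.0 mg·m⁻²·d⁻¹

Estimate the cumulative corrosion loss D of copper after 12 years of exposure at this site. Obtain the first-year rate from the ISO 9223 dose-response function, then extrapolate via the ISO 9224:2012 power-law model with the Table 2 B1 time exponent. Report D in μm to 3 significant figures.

D(12) = 1.69 μm

copper: temperature factor f = +0.126·(-12.3) = -1.5498
  Pd branch = 0.0053·Pd^0.26·e^(0.059·RH+f) = 0.05319 μm/a
  Sd branch = 0.01025·Sd^0.27·e^(0.036·RH+0.049·T) = 0.2698 μm/a
  r_corr = 0.05319 + 0.2698 = 0.323 μm/a
Long-term exponent b (ISO 9224 Table 2, B1) = 0.667
  D(12) = 0.323 × 12^0.667 = 0.323 × 5.246 = 1.694 μm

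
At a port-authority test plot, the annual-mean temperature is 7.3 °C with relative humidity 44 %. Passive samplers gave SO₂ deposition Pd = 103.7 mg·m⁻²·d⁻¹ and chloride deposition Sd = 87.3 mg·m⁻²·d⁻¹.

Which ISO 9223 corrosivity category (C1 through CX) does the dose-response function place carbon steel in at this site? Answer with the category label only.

C3

carbon steel: f(T) = +0.150·(T−10) [T≤10 °C] = -0.4050
  sulphur-dioxide contribution → 31.8 μm/a
  chloride contribution → 9.32 μm/a
  ⇒ r_corr(carbon steel) = 41.12 μm/a
41.1 μm/a falls in (25, 50] for carbon steel → category C3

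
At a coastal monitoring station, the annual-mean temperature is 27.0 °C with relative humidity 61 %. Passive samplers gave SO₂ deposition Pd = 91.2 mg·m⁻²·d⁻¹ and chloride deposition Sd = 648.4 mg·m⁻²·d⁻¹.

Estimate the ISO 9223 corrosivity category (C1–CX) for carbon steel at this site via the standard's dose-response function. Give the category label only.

C5

carbon steel: f(T) = -0.054·(T−10) [T>10 °C] = -0.9180
  sulphur-dioxide contribution → 25.02 μm/a
  chloride contribution → 124.5 μm/a
  total first-year rate 149.5 μm/a
150 μm/a falls in (80, 200] for carbon steel → category C5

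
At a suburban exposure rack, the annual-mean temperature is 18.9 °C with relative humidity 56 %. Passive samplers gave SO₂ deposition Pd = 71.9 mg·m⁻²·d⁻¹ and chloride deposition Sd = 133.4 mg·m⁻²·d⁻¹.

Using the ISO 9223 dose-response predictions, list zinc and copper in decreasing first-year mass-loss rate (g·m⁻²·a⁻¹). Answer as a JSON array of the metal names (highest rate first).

zinc: temperature factor f = -0.071·(8.9) = -0.6319
  SO₂ term: 0.0129·71.9^0.44·exp(0.046·56-0.6319) = 0.5914
  Sd branch = 0.0175·Sd^0.57·e^(0.008·RH+0.085·T) = 2.221 μm/a
  sum: 0.5914 + 2.221 → r_corr = 2.813 μm/a
  mass loss = 2.813 μm/a × 7.14 g/cm³ = 20.08 g·m⁻²·a⁻¹
copper: T>10 °C ⇒ hinge -0.080·(18.9−10) = -0.7120
  SO₂ term: 0.0053·71.9^0.26·exp(0.059·56-0.7120) = 0.2151
  Cl⁻ term: 0.01025·133.4^0.27·exp(0.036·56+0.049·18.9) = 0.7282
  sum: 0.2151 + 0.7282 → r_corr = 0.9433 μm/a
  mass loss = 0.9433 μm/a × 8.96 g/cm³ = 8.452 g·m⁻²·a⁻¹
Ordering by g·m⁻²·a⁻¹: zinc (20.1) > copper (8.45)

["zinc", "copper"]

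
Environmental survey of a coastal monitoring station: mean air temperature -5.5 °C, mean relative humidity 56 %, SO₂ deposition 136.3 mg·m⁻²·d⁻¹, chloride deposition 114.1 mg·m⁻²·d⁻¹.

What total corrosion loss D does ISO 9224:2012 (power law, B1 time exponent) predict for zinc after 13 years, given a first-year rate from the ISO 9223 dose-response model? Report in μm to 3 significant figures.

zinc: T≤10 °C ⇒ hinge +0.038·(-5.5−10) = -0.5890
  Pd branch = 0.0129·Pd^0.44·e^(0.046·RH+f) = 0.8179 μm/a
  Sd branch = 0.0175·Sd^0.57·e^(0.008·RH+0.085·T) = 0.2554 μm/a
  sum: 0.8179 + 0.2554 → r_corr = 1.073 μm/a
ISO 9224: D(t) = r_corr · t^b with b = 0.813 (zinc, B1)
  D(13) = 1.073 × 13^0.813 = 1.073 × 8.047 = 8.637 μm

D(13) = 8.64 μm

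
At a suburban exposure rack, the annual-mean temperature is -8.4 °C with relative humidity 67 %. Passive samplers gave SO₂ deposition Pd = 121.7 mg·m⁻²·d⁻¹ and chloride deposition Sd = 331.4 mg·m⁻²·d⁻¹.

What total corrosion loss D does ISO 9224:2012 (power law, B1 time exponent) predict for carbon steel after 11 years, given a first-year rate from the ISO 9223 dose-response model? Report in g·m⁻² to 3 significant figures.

carbon steel: temperature factor f = +0.150·(-18.4) = -2.7600
  sulphur-dioxide contribution → 5.195 μm/a
  chloride contribution → 24.3 μm/a
  ⇒ r_corr(carbon steel) = 29.49 μm/a
Long-term exponent b (ISO 9224 Table 2, B1) = 0.523
  D(11) = 29.49 × 11^0.523 = 29.49 × 3.505 = 103.4 μm
  Mass loss = 103.4 μm × 7.85 g/cm³ = 811.3 g·m⁻²

D(11) = 811 g·m⁻²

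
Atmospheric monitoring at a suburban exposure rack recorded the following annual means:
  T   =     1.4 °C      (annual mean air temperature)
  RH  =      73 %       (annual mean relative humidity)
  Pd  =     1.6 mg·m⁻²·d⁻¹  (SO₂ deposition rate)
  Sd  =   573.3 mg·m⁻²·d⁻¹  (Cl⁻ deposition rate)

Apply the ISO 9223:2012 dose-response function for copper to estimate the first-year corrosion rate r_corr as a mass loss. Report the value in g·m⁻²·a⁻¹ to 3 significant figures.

copper: T≤10 °C ⇒ hinge +0.126·(1.4−10) = -1.0836
  SO₂ term: 0.0053·1.6^0.26·exp(0.059·73-1.0836) = 0.1504
  Cl⁻ term: 0.01025·573.3^0.27·exp(0.036·73+0.049·1.4) = 0.8445
  r_corr = 0.1504 + 0.8445 = 0.9949 μm/a
Convert to mass loss: 0.9949 μm/a × 8.96 g/cm³ = 8.914 g·m⁻²·a⁻¹

r_corr = 8.91 g·m⁻²·a⁻¹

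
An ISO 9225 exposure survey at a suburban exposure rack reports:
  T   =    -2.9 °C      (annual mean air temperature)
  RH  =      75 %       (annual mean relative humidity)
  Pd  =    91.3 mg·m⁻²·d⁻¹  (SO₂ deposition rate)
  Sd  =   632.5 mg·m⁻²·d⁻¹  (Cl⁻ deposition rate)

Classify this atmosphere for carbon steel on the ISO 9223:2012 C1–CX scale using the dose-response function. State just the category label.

C4

carbon steel: temperature factor f = +0.150·(-12.9) = -1.9350
  Pd branch = 1.77·Pd^0.52·e^(0.02·RH+f) = 11.98 μm/a
  Sd branch = 0.102·Sd^0.62·e^(0.033·RH+0.04·T) = 58.85 μm/a
  r_corr = 11.98 + 58.85 = 70.83 μm/a
70.8 μm/a falls in (50, 80] for carbon steel → category C4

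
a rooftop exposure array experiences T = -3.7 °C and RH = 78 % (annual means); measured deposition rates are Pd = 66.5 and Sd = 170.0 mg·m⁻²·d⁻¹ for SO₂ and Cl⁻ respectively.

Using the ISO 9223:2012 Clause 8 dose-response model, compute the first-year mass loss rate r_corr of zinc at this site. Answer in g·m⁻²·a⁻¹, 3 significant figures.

r_corr = 15.7 g·m⁻²·a⁻¹

zinc: temperature factor f = +0.038·(-13.7) = -0.5206
  sulphur-dioxide contribution → 1.757 μm/a
  chloride contribution → 0.4455 μm/a
  total first-year rate 2.203 μm/a
Convert to mass loss: 2.203 μm/a × 7.14 g/cm³ = 15.73 g·m⁻²·a⁻¹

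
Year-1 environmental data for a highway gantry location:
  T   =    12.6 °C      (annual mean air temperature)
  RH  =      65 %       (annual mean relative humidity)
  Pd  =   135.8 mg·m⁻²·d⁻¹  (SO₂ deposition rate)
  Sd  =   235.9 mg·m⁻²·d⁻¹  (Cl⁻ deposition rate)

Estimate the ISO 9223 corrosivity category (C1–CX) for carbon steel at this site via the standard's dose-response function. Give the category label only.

C5

carbon steel: temperature factor f = -0.054·(2.6) = -0.1404
  SO₂ term: 1.77·135.8^0.52·exp(0.02·65-0.1404) = 72.56
  Cl⁻ term: 0.102·235.9^0.62·exp(0.033·65+0.04·12.6) = 42.67
  r_corr = 72.56 + 42.67 = 115.2 μm/a
Category bounds: 80…200 μm/a bracket r_corr ⇒ C5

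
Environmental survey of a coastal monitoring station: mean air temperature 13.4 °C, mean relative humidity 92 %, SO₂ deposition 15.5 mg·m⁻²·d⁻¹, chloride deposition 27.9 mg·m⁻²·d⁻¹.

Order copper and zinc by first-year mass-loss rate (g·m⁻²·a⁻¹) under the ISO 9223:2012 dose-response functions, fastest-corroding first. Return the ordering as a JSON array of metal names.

copper: temperature factor f = -0.080·(3.4) = -0.2720
  Pd branch = 0.0053·Pd^0.26·e^(0.059·RH+f) = 1.875 μm/a
  Cl⁻ term: 0.01025·27.9^0.27·exp(0.036·92+0.049·13.4) = 1.332
  sum: 1.875 + 1.332 → r_corr = 3.207 μm/a
  mass loss = 3.207 μm/a × 8.96 g/cm³ = 28.74 g·m⁻²·a⁻¹
zinc: temperature factor f = -0.071·(3.4) = -0.2414
  SO₂ term: 0.0129·15.5^0.44·exp(0.046·92-0.2414) = 2.33
  Sd branch = 0.0175·Sd^0.57·e^(0.008·RH+0.085·T) = 0.7609 μm/a
  r_corr = 2.33 + 0.7609 = 3.091 μm/a
  mass loss = 3.091 μm/a × 7.14 g/cm³ = 22.07 g·m⁻²·a⁻¹
Ordering by g·m⁻²·a⁻¹: copper (28.7) > zinc (22.1)

["copper", "zinc"]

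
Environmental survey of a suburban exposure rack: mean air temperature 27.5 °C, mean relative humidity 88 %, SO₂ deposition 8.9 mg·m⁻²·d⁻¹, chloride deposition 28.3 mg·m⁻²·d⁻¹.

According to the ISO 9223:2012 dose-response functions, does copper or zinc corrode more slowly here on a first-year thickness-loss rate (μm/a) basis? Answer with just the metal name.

copper

copper: temperature factor f = -0.080·(17.5) = -1.4000
  Pd branch = 0.0053·Pd^0.26·e^(0.059·RH+f) = 0.4149 μm/a
  Sd branch = 0.01025·Sd^0.27·e^(0.036·RH+0.049·T) = 2.311 μm/a
  sum: 0.4149 + 2.311 → r_corr = 2.726 μm/a
zinc: temperature factor f = -0.071·(17.5) = -1.2425
  SO₂ term: 0.0129·8.9^0.44·exp(0.046·88-1.2425) = 0.5581
  Cl⁻ term: 0.0175·28.3^0.57·exp(0.008·88+0.085·27.5) = 2.463
  r_corr = 0.5581 + 2.463 = 3.021 μm/a
Ordering by μm/a: zinc (3.02) > copper (2.73)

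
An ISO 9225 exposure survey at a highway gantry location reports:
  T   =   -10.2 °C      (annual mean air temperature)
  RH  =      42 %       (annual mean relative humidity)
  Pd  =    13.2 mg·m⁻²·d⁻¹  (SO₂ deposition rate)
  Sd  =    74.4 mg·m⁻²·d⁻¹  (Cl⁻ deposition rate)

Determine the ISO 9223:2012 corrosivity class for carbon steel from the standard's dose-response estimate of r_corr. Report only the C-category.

carbon steel: temperature factor f = +0.150·(-20.2) = -3.0300
  sulphur-dioxide contribution → 0.7578 μm/a
  chloride contribution → 3.924 μm/a
  total first-year rate 4.682 μm/a
4.68 μm/a falls in (1.3, 25] for carbon steel → category C2

C2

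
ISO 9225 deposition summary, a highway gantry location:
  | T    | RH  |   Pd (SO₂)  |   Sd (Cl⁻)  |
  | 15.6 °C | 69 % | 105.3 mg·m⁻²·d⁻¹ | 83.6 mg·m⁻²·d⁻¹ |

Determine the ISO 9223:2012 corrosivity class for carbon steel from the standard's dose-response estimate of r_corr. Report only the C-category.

C5

carbon steel: temperature factor f = -0.054·(5.6) = -0.3024
  sulphur-dioxide contribution → 58.56 μm/a
  chloride contribution → 28.86 μm/a
  ⇒ r_corr(carbon steel) = 87.42 μm/a
Category bounds: 80…200 μm/a bracket r_corr ⇒ C5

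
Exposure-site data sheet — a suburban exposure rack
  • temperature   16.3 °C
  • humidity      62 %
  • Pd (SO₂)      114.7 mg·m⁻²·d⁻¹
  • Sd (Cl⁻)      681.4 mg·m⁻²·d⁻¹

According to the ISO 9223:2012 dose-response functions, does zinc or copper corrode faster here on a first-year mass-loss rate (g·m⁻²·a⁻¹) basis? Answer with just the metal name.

zinc: f(T) = -0.071·(T−10) [T>10 °C] = -0.4473
  SO₂ term: 0.0129·114.7^0.44·exp(0.046·62-0.4473) = 1.151
  Sd branch = 0.0175·Sd^0.57·e^(0.008·RH+0.085·T) = 4.734 μm/a
  r_corr = 1.151 + 4.734 = 5.885 μm/a
  mass loss = 5.885 μm/a × 7.14 g/cm³ = 42.02 g·m⁻²·a⁻¹
copper: T>10 °C ⇒ hinge -0.080·(16.3−10) = -0.5040
  SO₂ term: 0.0053·114.7^0.26·exp(0.059·62-0.5040) = 0.4261
  Sd branch = 0.01025·Sd^0.27·e^(0.036·RH+0.049·T) = 1.236 μm/a
  sum: 0.4261 + 1.236 → r_corr = 1.662 μm/a
  mass loss = 1.662 μm/a × 8.96 g/cm³ = 14.89 g·m⁻²·a⁻¹
Ordering by g·m⁻²·a⁻¹: zinc (42) > copper (14.9)

zinc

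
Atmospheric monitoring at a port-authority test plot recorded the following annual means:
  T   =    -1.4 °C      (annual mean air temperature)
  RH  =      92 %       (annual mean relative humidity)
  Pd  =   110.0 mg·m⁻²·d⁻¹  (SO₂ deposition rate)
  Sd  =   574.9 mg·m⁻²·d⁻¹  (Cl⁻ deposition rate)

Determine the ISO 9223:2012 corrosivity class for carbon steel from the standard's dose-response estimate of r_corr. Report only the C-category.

carbon steel: f(T) = +0.150·(T−10) [T≤10 °C] = -1.7100
  sulphur-dioxide contribution → 23.23 μm/a
  chloride contribution → 103.2 μm/a
  ⇒ r_corr(carbon steel) = 126.4 μm/a
126 μm/a falls in (80, 200] for carbon steel → category C5

C5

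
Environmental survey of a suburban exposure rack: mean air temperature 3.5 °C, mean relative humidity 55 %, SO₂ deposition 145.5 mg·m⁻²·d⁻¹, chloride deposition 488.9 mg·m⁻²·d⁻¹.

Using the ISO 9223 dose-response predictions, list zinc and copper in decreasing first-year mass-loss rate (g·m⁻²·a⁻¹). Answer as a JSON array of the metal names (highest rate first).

zinc: f(T) = +0.038·(T−10) [T≤10 °C] = -0.2470
  Pd branch = 0.0129·Pd^0.44·e^(0.046·RH+f) = 1.132 μm/a
  Cl⁻ term: 0.0175·488.9^0.57·exp(0.008·55+0.085·3.5) = 1.248
  r_corr = 1.132 + 1.248 = 2.38 μm/a
  mass loss = 2.38 μm/a × 7.14 g/cm³ = 16.99 g·m⁻²·a⁻¹
copper: T≤10 °C ⇒ hinge +0.126·(3.5−10) = -0.8190
  Pd branch = 0.0053·Pd^0.26·e^(0.059·RH+f) = 0.2189 μm/a
  Sd branch = 0.01025·Sd^0.27·e^(0.036·RH+0.049·T) = 0.469 μm/a
  sum: 0.2189 + 0.469 → r_corr = 0.6879 μm/a
  mass loss = 0.6879 μm/a × 8.96 g/cm³ = 6.164 g·m⁻²·a⁻¹
Ordering by g·m⁻²·a⁻¹: zinc (17) > copper (6.16)

["zinc", "copper"]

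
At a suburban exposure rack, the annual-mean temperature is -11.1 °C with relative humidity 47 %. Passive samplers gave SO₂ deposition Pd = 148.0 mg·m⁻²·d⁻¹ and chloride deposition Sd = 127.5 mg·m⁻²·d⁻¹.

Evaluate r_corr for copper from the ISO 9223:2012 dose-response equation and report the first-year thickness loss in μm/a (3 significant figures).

r_corr = 0.141 μm/a

copper: f(T) = +0.126·(T−10) [T≤10 °C] = -2.6586
  Pd branch = 0.0053·Pd^0.26·e^(0.059·RH+f) = 0.02179 μm/a
  Cl⁻ term: 0.01025·127.5^0.27·exp(0.036·47+0.049·-11.1) = 0.1196
  sum: 0.02179 + 0.1196 → r_corr = 0.1414 μm/a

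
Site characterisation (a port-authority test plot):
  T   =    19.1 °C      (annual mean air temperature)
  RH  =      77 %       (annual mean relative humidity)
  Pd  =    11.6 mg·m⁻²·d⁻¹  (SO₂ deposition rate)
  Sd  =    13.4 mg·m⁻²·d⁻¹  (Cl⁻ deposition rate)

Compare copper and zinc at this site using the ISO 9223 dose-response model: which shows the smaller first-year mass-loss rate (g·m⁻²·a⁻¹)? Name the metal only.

zinc

copper: T>10 °C ⇒ hinge -0.080·(19.1−10) = -0.7280
  sulphur-dioxide contribution → 0.4549 μm/a
  chloride contribution → 0.8421 μm/a
  total first-year rate 1.297 μm/a
  mass loss = 1.297 μm/a × 8.96 g/cm³ = 11.62 g·m⁻²·a⁻¹
zinc: f(T) = -0.071·(T−10) [T>10 °C] = -0.6461
  sulphur-dioxide contribution → 0.6865 μm/a
  chloride contribution → 0.7213 μm/a
  ⇒ r_corr(zinc) = 1.408 μm/a
  mass loss = 1.408 μm/a × 7.14 g/cm³ = 10.05 g·m⁻²·a⁻¹
Ordering by g·m⁻²·a⁻¹: copper (11.6) > zinc (10.1)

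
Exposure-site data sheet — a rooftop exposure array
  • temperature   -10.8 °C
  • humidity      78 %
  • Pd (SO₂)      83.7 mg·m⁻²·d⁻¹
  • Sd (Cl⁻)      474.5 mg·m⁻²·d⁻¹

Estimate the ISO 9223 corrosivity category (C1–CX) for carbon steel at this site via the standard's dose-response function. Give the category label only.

carbon steel: temperature factor f = +0.150·(-20.8) = -3.1200
  Pd branch = 1.77·Pd^0.52·e^(0.02·RH+f) = 3.718 μm/a
  Sd branch = 0.102·Sd^0.62·e^(0.033·RH+0.04·T) = 39.64 μm/a
  sum: 3.718 + 39.64 → r_corr = 43.36 μm/a
ISO 9223 Table 2 (carbon steel): 25 < 43.4 ≤ 50 μm/a ⇒ C3

C3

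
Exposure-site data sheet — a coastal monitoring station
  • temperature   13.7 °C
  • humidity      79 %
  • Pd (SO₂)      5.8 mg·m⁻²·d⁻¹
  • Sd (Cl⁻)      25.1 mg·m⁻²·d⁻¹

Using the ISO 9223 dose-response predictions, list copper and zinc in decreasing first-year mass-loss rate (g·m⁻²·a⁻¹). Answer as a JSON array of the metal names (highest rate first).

["copper", "zinc"]

copper: f(T) = -0.080·(T−10) [T>10 °C] = -0.2960
  SO₂ term: 0.0053·5.8^0.26·exp(0.059·79-0.2960) = 0.6584
  Sd branch = 0.01025·Sd^0.27·e^(0.036·RH+0.049·T) = 0.8228 μm/a
  sum: 0.6584 + 0.8228 → r_corr = 1.481 μm/a
  mass loss = 1.481 μm/a × 8.96 g/cm³ = 13.27 g·m⁻²·a⁻¹
zinc: T>10 °C ⇒ hinge -0.071·(13.7−10) = -0.2627
  SO₂ term: 0.0129·5.8^0.44·exp(0.046·79-0.2627) = 0.814
  Sd branch = 0.0175·Sd^0.57·e^(0.008·RH+0.085·T) = 0.6623 μm/a
  r_corr = 0.814 + 0.6623 = 1.476 μm/a
  mass loss = 1.476 μm/a × 7.14 g/cm³ = 10.54 g·m⁻²·a⁻¹
Ordering by g·m⁻²·a⁻¹: copper (13.3) > zinc (10.5)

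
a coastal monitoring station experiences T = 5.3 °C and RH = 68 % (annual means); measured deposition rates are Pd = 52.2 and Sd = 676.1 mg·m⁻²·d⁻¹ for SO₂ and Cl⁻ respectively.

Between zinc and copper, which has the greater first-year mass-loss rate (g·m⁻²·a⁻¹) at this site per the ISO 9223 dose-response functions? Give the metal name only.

zinc

zinc: f(T) = +0.038·(T−10) [T≤10 °C] = -0.1786
  Pd branch = 0.0129·Pd^0.44·e^(0.046·RH+f) = 1.404 μm/a
  Sd branch = 0.0175·Sd^0.57·e^(0.008·RH+0.085·T) = 1.941 μm/a
  sum: 1.404 + 1.941 → r_corr = 3.345 μm/a
  mass loss = 3.345 μm/a × 7.14 g/cm³ = 23.88 g·m⁻²·a⁻¹
copper: f(T) = +0.126·(T−10) [T≤10 °C] = -0.5922
  SO₂ term: 0.0053·52.2^0.26·exp(0.059·68-0.5922) = 0.453
  Cl⁻ term: 0.01025·676.1^0.27·exp(0.036·68+0.049·5.3) = 0.8928
  r_corr = 0.453 + 0.8928 = 1.346 μm/a
  mass loss = 1.346 μm/a × 8.96 g/cm³ = 12.06 g·m⁻²·a⁻¹
Ordering by g·m⁻²·a⁻¹: zinc (23.9) > copper (12.1)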